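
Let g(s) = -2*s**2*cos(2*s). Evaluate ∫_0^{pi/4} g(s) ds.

1/2 - pi**2/16

Integrate by parts twice (u = s^2, dv = -2*cos(2*s) ds).
An antiderivative is F(s) = -s**2*sin(2*s) - s*cos(2*s) + sin(2*s)/2.
Then F(pi/4) - F(0) = (1/2 - pi**2/16) - (0) = 1/2 - pi**2/16.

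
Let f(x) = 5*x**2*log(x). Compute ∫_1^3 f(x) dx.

Integrate by parts once (u = ln x, dv = 5*x**2 dx).
An antiderivative is F(x) = 5*x**3*(3*log(x) - 1)/9.
Then F(3) - F(1) = (-15 + 45*log(3)) - (-5/9) = -130/9 + 45*log(3).

-130/9 + 45*log(3)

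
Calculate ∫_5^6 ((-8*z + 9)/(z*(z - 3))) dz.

Factor the denominator: z**2 - 3*z = z(z - 3).
Partial fractions: (-8*z + 9)/(z*(z - 3)) = -3/z - 5/(z - 3).
An antiderivative is F(z) = -3*log(z) - 5*log(z - 3).
Then F(6) - F(5) = (-8*log(3) - 3*log(2)) - (-3*log(5) - 5*log(2)) = -8*log(3) + 2*log(2) + 3*log(5).

-8*log(3) + 2*log(2) + 3*log(5)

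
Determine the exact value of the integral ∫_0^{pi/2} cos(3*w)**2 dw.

Use the identity cos^2(3*w) = (1 + cos(6*w))/2.
An antiderivative is F(w) = w/2 + sin(6*w)/12.
Then F(pi/2) - F(0) = (pi/4) - (0) = pi/4.

pi/4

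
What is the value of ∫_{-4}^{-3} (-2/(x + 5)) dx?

An antiderivative is F(x) = -2*log(x + 5).
Then F(-3) - F(-4) = (-log(4)) - (0) = -log(4).

-log(4)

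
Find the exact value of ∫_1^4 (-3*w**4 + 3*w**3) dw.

-8451/20

By the power rule, an antiderivative is F(w) = -3*w**5/5 + 3*w**4/4.
Then F(4) - F(1) = (-2112/5) - (3/20) = -8451/20.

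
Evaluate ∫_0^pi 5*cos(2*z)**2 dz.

5*pi/2

Use the identity cos^2(2*z) = (1 + cos(4*z))/2.
An antiderivative is F(z) = 5*z/2 + 5*sin(4*z)/8.
Then F(pi) - F(0) = (5*pi/2) - (0) = 5*pi/2.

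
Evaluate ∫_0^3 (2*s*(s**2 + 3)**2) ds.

567

Let u = s**2 + 3, so du = 2*s ds. When s = 0, u = 3; when s = 3, u = 12.
The integral becomes ∫ u**2 du from 3 to 12, with antiderivative u**3/3.
Back in s: F(s) = (s**2 + 3)**3/3.
Then F(3) - F(0) = (576) - (9) = 567.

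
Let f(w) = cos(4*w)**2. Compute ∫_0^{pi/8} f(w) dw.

pi/16

Use the identity cos^2(4*w) = (1 + cos(8*w))/2.
An antiderivative is F(w) = w/2 + sin(8*w)/16.
Then F(pi/8) - F(0) = (pi/16) - (0) = pi/16.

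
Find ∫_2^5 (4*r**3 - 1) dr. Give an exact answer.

606

By the power rule, an antiderivative is F(r) = r**4 - r.
Then F(5) - F(2) = (620) - (14) = 606.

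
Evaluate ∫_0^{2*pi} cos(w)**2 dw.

pi

Use the identity cos^2(w) = (1 + cos(2*w))/2.
An antiderivative is F(w) = w/2 + sin(2*w)/4.
Then F(2*pi) - F(0) = (pi) - (0) = pi.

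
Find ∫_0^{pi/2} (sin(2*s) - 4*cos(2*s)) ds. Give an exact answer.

1

An antiderivative is F(s) = -2*sin(2*s) - cos(2*s)/2.
Then F(pi/2) - F(0) = (1/2) - (-1/2) = 1.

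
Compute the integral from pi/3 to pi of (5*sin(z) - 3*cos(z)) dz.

An antiderivative is F(z) = -3*sin(z) - 5*cos(z).
Then F(pi) - F(pi/3) = (5) - (-3*sqrt(3)/2 - 5/2) = 3*sqrt(3)/2 + 15/2.

3*sqrt(3)/2 + 15/2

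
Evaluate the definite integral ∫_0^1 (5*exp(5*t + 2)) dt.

Let u = 5*t + 2, so du = 5 dt. When t = 0, u = 2; when t = 1, u = 7.
The integral becomes ∫ exp(u) du from 2 to 7, with antiderivative exp(u).
Back in t: F(t) = exp(5*t + 2).
Then F(1) - F(0) = (exp(7)) - (exp(2)) = -exp(2) + exp(7).

-exp(2) + exp(7)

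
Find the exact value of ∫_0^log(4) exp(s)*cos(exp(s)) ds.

Let u = exp(s), so du = exp(s) ds. When s = 0, u = 1; when s = log(4), u = 4.
The integral becomes ∫ cos(u) du from 1 to 4, with antiderivative sin(u).
Back in s: F(s) = sin(exp(s)).
Then F(log(4)) - F(0) = (sin(4)) - (sin(1)) = -sin(1) + sin(4).

-sin(1) + sin(4)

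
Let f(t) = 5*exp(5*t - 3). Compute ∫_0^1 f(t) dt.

Let u = 5*t - 3, so du = 5 dt. When t = 0, u = -3; when t = 1, u = 2.
The integral becomes ∫ exp(u) du from -3 to 2, with antiderivative exp(u).
Back in t: F(t) = exp(5*t - 3).
Then F(1) - F(0) = (exp(2)) - (exp(-3)) = -(1 - exp(5))*exp(-3).

-(1 - exp(5))*exp(-3)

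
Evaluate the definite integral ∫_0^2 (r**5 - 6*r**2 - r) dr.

-22/3

By the power rule, an antiderivative is F(r) = r**6/6 - 2*r**3 - r**2/2.
Then F(2) - F(0) = (-22/3) - (0) = -22/3.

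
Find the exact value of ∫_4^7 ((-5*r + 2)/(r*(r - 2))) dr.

Factor the denominator: r**2 - 2*r = r(r - 2).
Partial fractions: (-5*r + 2)/(r*(r - 2)) = -1/r - 4/(r - 2).
An antiderivative is F(r) = -log(r) - 4*log(r - 2).
Then F(7) - F(4) = (-4*log(5) - log(7)) - (-log(64)) = -4*log(5) - log(7) + 6*log(2).

-4*log(5) - log(7) + 6*log(2)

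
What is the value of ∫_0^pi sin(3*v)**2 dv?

Use the identity sin^2(3*v) = (1 - cos(6*v))/2.
An antiderivative is F(v) = v/2 - sin(6*v)/12.
Then F(pi) - F(0) = (pi/2) - (0) = pi/2.

pi/2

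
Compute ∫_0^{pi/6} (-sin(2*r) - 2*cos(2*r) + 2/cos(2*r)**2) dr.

An antiderivative is F(r) = -sin(2*r) + cos(2*r)/2 + tan(2*r).
Then F(pi/6) - F(0) = (1/4 + sqrt(3)/2) - (1/2) = -1/4 + sqrt(3)/2.

-1/4 + sqrt(3)/2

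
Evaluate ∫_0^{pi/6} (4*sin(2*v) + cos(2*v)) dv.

An antiderivative is F(v) = sin(2*v)/2 - 2*cos(2*v).
Then F(pi/6) - F(0) = (-1 + sqrt(3)/4) - (-2) = sqrt(3)/4 + 1.

sqrt(3)/4 + 1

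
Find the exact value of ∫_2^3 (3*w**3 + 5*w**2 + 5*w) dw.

By the power rule, an antiderivative is F(w) = 3*w**4/4 + 5*w**3/3 + 5*w**2/2.
Then F(3) - F(2) = (513/4) - (106/3) = 1115/12.

1115/12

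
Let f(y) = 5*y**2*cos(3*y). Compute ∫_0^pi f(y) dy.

-10*pi/9

Integrate by parts twice (u = y^2, dv = 5*cos(3*y) dy).
An antiderivative is F(y) = 5*y**2*sin(3*y)/3 + 10*y*cos(3*y)/9 - 10*sin(3*y)/27.
Then F(pi) - F(0) = (-10*pi/9) - (0) = -10*pi/9.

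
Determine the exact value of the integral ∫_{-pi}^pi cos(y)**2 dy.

pi

Use the identity cos^2(y) = (1 + cos(2*y))/2.
An antiderivative is F(y) = y/2 + sin(2*y)/4.
Then F(pi) - F(-pi) = (pi/2) - (-pi/2) = pi.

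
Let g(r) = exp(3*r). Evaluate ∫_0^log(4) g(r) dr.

21

Let u = exp(r), so du = exp(r) dr. When r = 0, u = 1; when r = log(4), u = 4.
The integral becomes ∫ u**2 du from 1 to 4, with antiderivative u**3/3.
Back in r: F(r) = exp(3*r)/3.
Then F(log(4)) - F(0) = (64/3) - (1/3) = 21.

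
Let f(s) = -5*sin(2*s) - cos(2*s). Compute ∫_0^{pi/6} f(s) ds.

An antiderivative is F(s) = -sin(2*s)/2 + 5*cos(2*s)/2.
Then F(pi/6) - F(0) = (5/4 - sqrt(3)/4) - (5/2) = -5/4 - sqrt(3)/4.

-5/4 - sqrt(3)/4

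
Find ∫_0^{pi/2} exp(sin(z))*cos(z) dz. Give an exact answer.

-1 + E

Let u = sin(z), so du = cos(z) dz. When z = 0, u = 0; when z = pi/2, u = 1.
The integral becomes ∫ exp(u) du from 0 to 1, with antiderivative exp(u).
Back in z: F(z) = exp(sin(z)).
Then F(pi/2) - F(0) = (E) - (1) = -1 + E.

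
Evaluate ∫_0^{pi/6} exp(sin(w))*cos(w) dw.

-1 + exp(1/2)

Let u = sin(w), so du = cos(w) dw. When w = 0, u = 0; when w = pi/6, u = 1/2.
The integral becomes ∫ exp(u) du from 0 to 1/2, with antiderivative exp(u).
Back in w: F(w) = exp(sin(w)).
Then F(pi/6) - F(0) = (exp(1/2)) - (1) = -1 + exp(1/2).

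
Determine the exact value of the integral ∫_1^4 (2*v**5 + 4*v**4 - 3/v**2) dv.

By the power rule, an antiderivative is F(v) = v**6/3 + 4*v**5/5 + 3/v.
Then F(4) - F(1) = (131117/60) - (62/15) = 43623/20.

43623/20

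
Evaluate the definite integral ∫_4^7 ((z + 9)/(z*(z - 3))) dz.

Factor the denominator: z**2 - 3*z = z(z - 3).
Partial fractions: (z + 9)/(z*(z - 3)) = -3/z + 4/(z - 3).
An antiderivative is F(z) = -3*log(z) + 4*log(z - 3).
Then F(7) - F(4) = (-3*log(7) + 8*log(2)) - (-log(64)) = -3*log(7) + 14*log(2).

-3*log(7) + 14*log(2)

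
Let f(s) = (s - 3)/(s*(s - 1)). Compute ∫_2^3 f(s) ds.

log(27/32)

Factor the denominator: s**2 - s = s(s - 1).
Partial fractions: (s - 3)/(s*(s - 1)) = 3/s - 2/(s - 1).
An antiderivative is F(s) = 3*log(s) - 2*log(s - 1).
Then F(3) - F(2) = (log(27/4)) - (log(8)) = log(27/32).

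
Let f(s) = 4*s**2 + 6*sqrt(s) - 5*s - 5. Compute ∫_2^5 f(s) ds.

-8*sqrt(2) + 20*sqrt(5) + 177/2

By the power rule, an antiderivative is F(s) = 4*s**(3/2) + 4*s**3/3 - 5*s**2/2 - 5*s.
Then F(5) - F(2) = (20*sqrt(5) + 475/6) - (-28/3 + 8*sqrt(2)) = -8*sqrt(2) + 20*sqrt(5) + 177/2.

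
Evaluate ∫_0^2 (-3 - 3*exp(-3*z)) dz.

-7 + exp(-6)

An antiderivative is F(z) = -3*z + exp(-3*z).
Then F(2) - F(0) = (-6 + exp(-6)) - (1) = -7 + exp(-6).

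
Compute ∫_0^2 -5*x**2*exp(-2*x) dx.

-5/4 + 65*exp(-4)/4

Integrate by parts twice (u = x^2, dv = -5*exp(-2*x) dx).
An antiderivative is F(x) = (10*x**2 + 10*x + 5)*exp(-2*x)/4.
Then F(2) - F(0) = (65*exp(-4)/4) - (5/4) = -5/4 + 65*exp(-4)/4.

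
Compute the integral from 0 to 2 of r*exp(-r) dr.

1 - 3*exp(-2)

Integrate by parts once (u = r, dv = exp(-r) dr).
An antiderivative is F(r) = (-r - 1)*exp(-r).
Then F(2) - F(0) = (-3*exp(-2)) - (-1) = 1 - 3*exp(-2).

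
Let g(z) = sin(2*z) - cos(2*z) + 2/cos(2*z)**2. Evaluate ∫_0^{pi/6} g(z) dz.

1/4 + 3*sqrt(3)/4

An antiderivative is F(z) = -sin(2*z)/2 - cos(2*z)/2 + tan(2*z).
Then F(pi/6) - F(0) = (-1/4 + 3*sqrt(3)/4) - (-1/2) = 1/4 + 3*sqrt(3)/4.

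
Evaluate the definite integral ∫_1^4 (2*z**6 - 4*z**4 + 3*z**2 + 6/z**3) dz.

2199831/560

By the power rule, an antiderivative is F(z) = 2*z**7/7 - 4*z**5/5 + z**3 - 3/z**2.
Then F(4) - F(1) = (2198423/560) - (-88/35) = 2199831/560.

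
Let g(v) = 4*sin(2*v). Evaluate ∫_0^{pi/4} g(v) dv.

2

An antiderivative is F(v) = -2*cos(2*v).
Then F(pi/4) - F(0) = (0) - (-2) = 2.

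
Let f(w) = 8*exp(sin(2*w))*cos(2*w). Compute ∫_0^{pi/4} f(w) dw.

-4 + 4*E

Let u = sin(2*w), so du = 2*cos(2*w) dw. When w = 0, u = 0; when w = pi/4, u = 1.
The integral becomes 4·∫ exp(u) du from 0 to 1, with antiderivative 4*exp(u).
Back in w: F(w) = 4*exp(sin(2*w)).
Then F(pi/4) - F(0) = (4*E) - (4) = -4 + 4*E.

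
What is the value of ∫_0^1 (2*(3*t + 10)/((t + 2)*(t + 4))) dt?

-8*log(2) + 2*log(5) + 4*log(3)

Factor the denominator: t**2 + 6*t + 8 = (t + 4)(t + 2).
Partial fractions: 2*(3*t + 10)/((t + 2)*(t + 4)) = 2/(t + 4) + 4/(t + 2).
An antiderivative is F(t) = 4*log(t + 2) + 2*log(t + 4).
Then F(1) - F(0) = (2*log(5) + 4*log(3)) - (8*log(2)) = -8*log(2) + 2*log(5) + 4*log(3).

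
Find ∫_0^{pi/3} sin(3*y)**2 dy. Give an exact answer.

Use the identity sin^2(3*y) = (1 - cos(6*y))/2.
An antiderivative is F(y) = y/2 - sin(6*y)/12.
Then F(pi/3) - F(0) = (pi/6) - (0) = pi/6.

pi/6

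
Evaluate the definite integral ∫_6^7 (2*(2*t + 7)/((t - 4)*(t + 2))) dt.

log(27/4)

Factor the denominator: t**2 - 2*t - 8 = (t + 2)(t - 4).
Partial fractions: 2*(2*t + 7)/((t - 4)*(t + 2)) = -1/(t + 2) + 5/(t - 4).
An antiderivative is F(t) = 5*log(t - 4) - log(t + 2).
Then F(7) - F(6) = (log(27)) - (log(4)) = log(27/4).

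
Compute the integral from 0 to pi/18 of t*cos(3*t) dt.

-1/9 + pi/108 + sqrt(3)/18

Integrate by parts once (u = t, dv = cos(3*t) dt).
An antiderivative is F(t) = t*sin(3*t)/3 + cos(3*t)/9.
Then F(pi/18) - F(0) = (pi/108 + sqrt(3)/18) - (1/9) = -1/9 + pi/108 + sqrt(3)/18.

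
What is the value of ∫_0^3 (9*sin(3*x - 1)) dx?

Let u = 3*x - 1, so du = 3 dx. When x = 0, u = -1; when x = 3, u = 8.
The integral becomes 3·∫ sin(u) du from -1 to 8, with antiderivative -3*cos(u).
Back in x: F(x) = -3*cos(3*x - 1).
Then F(3) - F(0) = (-3*cos(8)) - (-3*cos(1)) = -3*cos(8) + 3*cos(1).

-3*cos(8) + 3*cos(1)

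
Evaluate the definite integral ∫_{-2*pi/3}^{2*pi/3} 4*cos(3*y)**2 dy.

8*pi/3

Use the identity cos^2(3*y) = (1 + cos(6*y))/2.
An antiderivative is F(y) = 2*y + sin(6*y)/3.
Then F(2*pi/3) - F(-2*pi/3) = (4*pi/3) - (-4*pi/3) = 8*pi/3.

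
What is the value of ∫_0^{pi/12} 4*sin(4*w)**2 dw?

-sqrt(3)/8 + pi/6

Use the identity sin^2(4*w) = (1 - cos(8*w))/2.
An antiderivative is F(w) = 2*w - sin(8*w)/4.
Then F(pi/12) - F(0) = (-sqrt(3)/8 + pi/6) - (0) = -sqrt(3)/8 + pi/6.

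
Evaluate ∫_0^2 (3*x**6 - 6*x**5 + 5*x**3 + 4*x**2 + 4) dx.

620/21

By the power rule, an antiderivative is F(x) = 3*x**7/7 - x**6 + 5*x**4/4 + 4*x**3/3 + 4*x.
Then F(2) - F(0) = (620/21) - (0) = 620/21.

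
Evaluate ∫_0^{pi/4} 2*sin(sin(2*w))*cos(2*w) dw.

1 - cos(1)

Let u = sin(2*w), so du = 2*cos(2*w) dw. When w = 0, u = 0; when w = pi/4, u = 1.
The integral becomes ∫ sin(u) du from 0 to 1, with antiderivative -cos(u).
Back in w: F(w) = -cos(sin(2*w)).
Then F(pi/4) - F(0) = (-cos(1)) - (-1) = 1 - cos(1).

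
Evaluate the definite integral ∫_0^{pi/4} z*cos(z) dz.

-1 + sqrt(2)*pi/8 + sqrt(2)/2

Integrate by parts once (u = z, dv = cos(z) dz).
An antiderivative is F(z) = z*sin(z) + cos(z).
Then F(pi/4) - F(0) = (sqrt(2)*(pi + 4)/8) - (1) = -1 + sqrt(2)*pi/8 + sqrt(2)/2.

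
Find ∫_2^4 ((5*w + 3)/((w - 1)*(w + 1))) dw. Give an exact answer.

log(5) + 3*log(3)

Factor the denominator: w**2 - 1 = (w + 1)(w - 1).
Partial fractions: (5*w + 3)/((w - 1)*(w + 1)) = 1/(w + 1) + 4/(w - 1).
An antiderivative is F(w) = 4*log(w - 1) + log(w + 1).
Then F(4) - F(2) = (log(5) + 4*log(3)) - (log(3)) = log(5) + 3*log(3).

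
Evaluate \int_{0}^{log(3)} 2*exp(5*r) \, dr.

484/5

Let u = exp(r), so du = exp(r) dr. When r = 0, u = 1; when r = log(3), u = 3.
The integral becomes 2·∫ u**4 du from 1 to 3, with antiderivative 2*u**5/5.
Back in r: F(r) = 2*exp(5*r)/5.
Then F(log(3)) - F(0) = (486/5) - (2/5) = 484/5.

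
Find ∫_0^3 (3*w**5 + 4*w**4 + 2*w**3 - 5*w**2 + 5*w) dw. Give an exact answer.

5769/10

By the power rule, an antiderivative is F(w) = w**6/2 + 4*w**5/5 + w**4/2 - 5*w**3/3 + 5*w**2/2.
Then F(3) - F(0) = (5769/10) - (0) = 5769/10.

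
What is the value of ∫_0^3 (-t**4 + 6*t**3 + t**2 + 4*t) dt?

999/10

By the power rule, an antiderivative is F(t) = -t**5/5 + 3*t**4/2 + t**3/3 + 2*t**2.
Then F(3) - F(0) = (999/10) - (0) = 999/10.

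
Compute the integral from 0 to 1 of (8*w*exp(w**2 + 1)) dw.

4*E*(-1 + E)

Let u = w**2 + 1, so du = 2*w dw. When w = 0, u = 1; when w = 1, u = 2.
The integral becomes 4·∫ exp(u) du from 1 to 2, with antiderivative 4*exp(u).
Back in w: F(w) = 4*exp(w**2 + 1).
Then F(1) - F(0) = (4*exp(2)) - (4*exp(1)) = 4*exp(1)*(-1 + exp(1)).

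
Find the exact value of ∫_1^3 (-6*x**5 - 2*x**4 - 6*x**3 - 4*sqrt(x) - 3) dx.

-14222/15 - 8*sqrt(3)

By the power rule, an antiderivative is F(x) = -x**6 - 2*x**5/5 - 3*x**4/2 - 8*x**(3/2)/3 - 3*x.
Then F(3) - F(1) = (-9567/10 - 8*sqrt(3)) - (-257/30) = -14222/15 - 8*sqrt(3).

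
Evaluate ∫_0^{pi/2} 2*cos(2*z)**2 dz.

pi/2

Use the identity cos^2(2*z) = (1 + cos(4*z))/2.
An antiderivative is F(z) = z + sin(4*z)/4.
Then F(pi/2) - F(0) = (pi/2) - (0) = pi/2.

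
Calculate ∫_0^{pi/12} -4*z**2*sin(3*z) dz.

-4*sqrt(2)/27 - sqrt(2)*pi/27 + sqrt(2)*pi**2/216 + 8/27

Integrate by parts twice (u = z^2, dv = -4*sin(3*z) dz).
An antiderivative is F(z) = 4*z**2*cos(3*z)/3 - 8*z*sin(3*z)/9 - 8*cos(3*z)/27.
Then F(pi/12) - F(0) = (sqrt(2)*(-32 - 8*pi + pi**2)/216) - (-8/27) = -4*sqrt(2)/27 - sqrt(2)*pi/27 + sqrt(2)*pi**2/216 + 8/27.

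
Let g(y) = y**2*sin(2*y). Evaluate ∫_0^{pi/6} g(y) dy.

Integrate by parts twice (u = y^2, dv = sin(2*y) dy).
An antiderivative is F(y) = -y**2*cos(2*y)/2 + y*sin(2*y)/2 + cos(2*y)/4.
Then F(pi/6) - F(0) = (-pi**2/144 + 1/8 + sqrt(3)*pi/24) - (1/4) = -1/8 - pi**2/144 + sqrt(3)*pi/24.

-1/8 - pi**2/144 + sqrt(3)*pi/24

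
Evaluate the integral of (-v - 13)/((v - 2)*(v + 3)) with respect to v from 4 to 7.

-2*log(7) - log(5) + 5*log(2)

Factor the denominator: v**2 + v - 6 = (v + 3)(v - 2).
Partial fractions: (-v - 13)/((v - 2)*(v + 3)) = 2/(v + 3) - 3/(v - 2).
An antiderivative is F(v) = -3*log(v - 2) + 2*log(v + 3).
Then F(7) - F(4) = (log(4/5)) - (log(49/8)) = -2*log(7) - log(5) + 5*log(2).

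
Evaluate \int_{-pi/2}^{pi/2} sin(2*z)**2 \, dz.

Use the identity sin^2(2*z) = (1 - cos(4*z))/2.
An antiderivative is F(z) = z/2 - sin(4*z)/8.
Then F(pi/2) - F(-pi/2) = (pi/4) - (-pi/4) = pi/2.

pi/2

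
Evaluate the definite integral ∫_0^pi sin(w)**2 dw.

Use the identity sin^2(w) = (1 - cos(2*w))/2.
An antiderivative is F(w) = w/2 - sin(2*w)/4.
Then F(pi) - F(0) = (pi/2) - (0) = pi/2.

pi/2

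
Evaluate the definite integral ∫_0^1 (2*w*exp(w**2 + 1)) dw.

-exp(1) + exp(2)

Let u = w**2 + 1, so du = 2*w dw. When w = 0, u = 1; when w = 1, u = 2.
The integral becomes ∫ exp(u) du from 1 to 2, with antiderivative exp(u).
Back in w: F(w) = exp(w**2 + 1).
Then F(1) - F(0) = (exp(2)) - (exp(1)) = -exp(1) + exp(2).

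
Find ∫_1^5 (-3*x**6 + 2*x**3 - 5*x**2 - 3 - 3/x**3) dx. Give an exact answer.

-17529656/525

By the power rule, an antiderivative is F(x) = -3*x**7/7 + x**4/2 - 5*x**3/3 - 3*x + 3/(2*x**2).
Then F(5) - F(1) = (-17531281/525) - (-65/21) = -17529656/525.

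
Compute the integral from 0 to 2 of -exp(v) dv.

1 - exp(2)

An antiderivative is F(v) = -exp(v).
Then F(2) - F(0) = (-exp(2)) - (-1) = 1 - exp(2).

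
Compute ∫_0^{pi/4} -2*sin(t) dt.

-2 + sqrt(2)

An antiderivative is F(t) = 2*cos(t).
Then F(pi/4) - F(0) = (sqrt(2)) - (2) = -2 + sqrt(2).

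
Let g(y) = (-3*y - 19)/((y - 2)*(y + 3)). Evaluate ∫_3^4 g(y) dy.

-7*log(2) - 2*log(3) + 2*log(7)

Factor the denominator: y**2 + y - 6 = (y + 3)(y - 2).
Partial fractions: (-3*y - 19)/((y - 2)*(y + 3)) = 2/(y + 3) - 5/(y - 2).
An antiderivative is F(y) = -5*log(y - 2) + 2*log(y + 3).
Then F(4) - F(3) = (log(49/32)) - (log(36)) = -7*log(2) - 2*log(3) + 2*log(7).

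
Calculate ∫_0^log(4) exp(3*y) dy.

Let u = exp(y), so du = exp(y) dy. When y = 0, u = 1; when y = log(4), u = 4.
The integral becomes ∫ u**2 du from 1 to 4, with antiderivative u**3/3.
Back in y: F(y) = exp(3*y)/3.
Then F(log(4)) - F(0) = (64/3) - (1/3) = 21.

21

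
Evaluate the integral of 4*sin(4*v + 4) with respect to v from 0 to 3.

cos(4) - cos(16)

Let u = 4*v + 4, so du = 4 dv. When v = 0, u = 4; when v = 3, u = 16.
The integral becomes ∫ sin(u) du from 4 to 16, with antiderivative -cos(u).
Back in v: F(v) = -cos(4*v + 4).
Then F(3) - F(0) = (-cos(16)) - (-cos(4)) = cos(4) - cos(16).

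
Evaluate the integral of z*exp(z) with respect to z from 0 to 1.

Integrate by parts once (u = z, dv = exp(z) dz).
An antiderivative is F(z) = (z - 1)*exp(z).
Then F(1) - F(0) = (0) - (-1) = 1.

1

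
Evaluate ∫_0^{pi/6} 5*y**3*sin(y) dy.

Integrate by parts 3 times (u = y^3, dv = 5*sin(y) dy).
An antiderivative is F(y) = -5*y**3*cos(y) + 15*y**2*sin(y) + 30*y*cos(y) - 30*sin(y).
Then F(pi/6) - F(0) = (-15 - 5*sqrt(3)*pi**3/432 + 5*pi**2/24 + 5*sqrt(3)*pi/2) - (0) = -15 - 5*sqrt(3)*pi**3/432 + 5*pi**2/24 + 5*sqrt(3)*pi/2.

-15 - 5*sqrt(3)*pi**3/432 + 5*pi**2/24 + 5*sqrt(3)*pi/2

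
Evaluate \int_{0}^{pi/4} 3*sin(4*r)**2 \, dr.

Use the identity sin^2(4*r) = (1 - cos(8*r))/2.
An antiderivative is F(r) = 3*r/2 - 3*sin(8*r)/16.
Then F(pi/4) - F(0) = (3*pi/8) - (0) = 3*pi/8.

3*pi/8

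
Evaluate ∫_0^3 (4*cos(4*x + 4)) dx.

sin(16) - sin(4)

Let u = 4*x + 4, so du = 4 dx. When x = 0, u = 4; when x = 3, u = 16.
The integral becomes ∫ cos(u) du from 4 to 16, with antiderivative sin(u).
Back in x: F(x) = sin(4*x + 4).
Then F(3) - F(0) = (sin(16)) - (sin(4)) = sin(16) - sin(4).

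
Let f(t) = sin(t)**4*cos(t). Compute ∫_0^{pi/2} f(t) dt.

1/5

Let u = sin(t), so du = cos(t) dt. When t = 0, u = 0; when t = pi/2, u = 1.
The integral becomes ∫ u**4 du from 0 to 1, with antiderivative u**5/5.
Back in t: F(t) = sin(t)**5/5.
Then F(pi/2) - F(0) = (1/5) - (0) = 1/5.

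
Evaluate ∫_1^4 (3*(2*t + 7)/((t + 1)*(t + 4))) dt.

-2*log(2) + 4*log(5)

Factor the denominator: t**2 + 5*t + 4 = (t + 4)(t + 1).
Partial fractions: 3*(2*t + 7)/((t + 1)*(t + 4)) = 1/(t + 4) + 5/(t + 1).
An antiderivative is F(t) = 5*log(t + 1) + log(t + 4).
Then F(4) - F(1) = (3*log(2) + 5*log(5)) - (log(5) + 5*log(2)) = -2*log(2) + 4*log(5).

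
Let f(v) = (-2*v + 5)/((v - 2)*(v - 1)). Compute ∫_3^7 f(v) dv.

log(5/27)

Factor the denominator: v**2 - 3*v + 2 = (v - 1)(v - 2).
Partial fractions: (-2*v + 5)/((v - 2)*(v - 1)) = -3/(v - 1) + 1/(v - 2).
An antiderivative is F(v) = log(v - 2) - 3*log(v - 1).
Then F(7) - F(3) = (-3*log(3) - 3*log(2) + log(5)) - (-log(8)) = log(5/27).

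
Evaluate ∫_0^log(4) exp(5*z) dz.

Let u = exp(z), so du = exp(z) dz. When z = 0, u = 1; when z = log(4), u = 4.
The integral becomes ∫ u**4 du from 1 to 4, with antiderivative u**5/5.
Back in z: F(z) = exp(5*z)/5.
Then F(log(4)) - F(0) = (1024/5) - (1/5) = 1023/5.

1023/5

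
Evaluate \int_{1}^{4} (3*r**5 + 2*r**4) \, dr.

24567/10

By the power rule, an antiderivative is F(r) = r**6/2 + 2*r**5/5.
Then F(4) - F(1) = (12288/5) - (9/10) = 24567/10.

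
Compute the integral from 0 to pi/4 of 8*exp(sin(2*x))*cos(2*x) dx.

-4 + 4*E

Let u = sin(2*x), so du = 2*cos(2*x) dx. When x = 0, u = 0; when x = pi/4, u = 1.
The integral becomes 4·∫ exp(u) du from 0 to 1, with antiderivative 4*exp(u).
Back in x: F(x) = 4*exp(sin(2*x)).
Then F(pi/4) - F(0) = (4*E) - (4) = -4 + 4*E.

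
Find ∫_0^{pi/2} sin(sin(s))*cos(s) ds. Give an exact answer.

Let u = sin(s), so du = cos(s) ds. When s = 0, u = 0; when s = pi/2, u = 1.
The integral becomes ∫ sin(u) du from 0 to 1, with antiderivative -cos(u).
Back in s: F(s) = -cos(sin(s)).
Then F(pi/2) - F(0) = (-cos(1)) - (-1) = 1 - cos(1).

1 - cos(1)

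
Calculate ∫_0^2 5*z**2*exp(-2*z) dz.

5/4 - 65*exp(-4)/4

Integrate by parts twice (u = z^2, dv = 5*exp(-2*z) dz).
An antiderivative is F(z) = (-10*z**2 - 10*z - 5)*exp(-2*z)/4.
Then F(2) - F(0) = (-65*exp(-4)/4) - (-5/4) = 5/4 - 65*exp(-4)/4.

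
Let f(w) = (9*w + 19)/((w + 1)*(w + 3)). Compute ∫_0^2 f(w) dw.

Factor the denominator: w**2 + 4*w + 3 = (w + 3)(w + 1).
Partial fractions: (9*w + 19)/((w + 1)*(w + 3)) = 4/(w + 3) + 5/(w + 1).
An antiderivative is F(w) = 5*log(w + 1) + 4*log(w + 3).
Then F(2) - F(0) = (5*log(3) + 4*log(5)) - (log(81)) = log(3) + 4*log(5).

log(3) + 4*log(5)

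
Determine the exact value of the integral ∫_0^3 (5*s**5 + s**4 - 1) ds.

6531/10

By the power rule, an antiderivative is F(s) = 5*s**6/6 + s**5/5 - s.
Then F(3) - F(0) = (6531/10) - (0) = 6531/10.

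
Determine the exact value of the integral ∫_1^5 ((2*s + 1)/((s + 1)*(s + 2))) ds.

Factor the denominator: s**2 + 3*s + 2 = (s + 2)(s + 1).
Partial fractions: (2*s + 1)/((s + 1)*(s + 2)) = 3/(s + 2) - 1/(s + 1).
An antiderivative is F(s) = -log(s + 1) + 3*log(s + 2).
Then F(5) - F(1) = (-log(3) - log(2) + 3*log(7)) - (log(27/2)) = -4*log(3) + 3*log(7).

-4*log(3) + 3*log(7)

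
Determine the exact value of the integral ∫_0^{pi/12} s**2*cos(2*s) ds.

Integrate by parts twice (u = s^2, dv = cos(2*s) ds).
An antiderivative is F(s) = s**2*sin(2*s)/2 + s*cos(2*s)/2 - sin(2*s)/4.
Then F(pi/12) - F(0) = (-1/8 + pi**2/576 + sqrt(3)*pi/48) - (0) = -1/8 + pi**2/576 + sqrt(3)*pi/48.

-1/8 + pi**2/576 + sqrt(3)*pi/48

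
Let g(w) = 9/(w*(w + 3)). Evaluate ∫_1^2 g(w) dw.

Factor the denominator: w**2 + 3*w = (w + 3)w.
Partial fractions: 9/(w*(w + 3)) = -3/(w + 3) + 3/w.
An antiderivative is F(w) = 3*log(w) - 3*log(w + 3).
Then F(2) - F(1) = (-3*log(5) + 3*log(2)) - (-log(64)) = -3*log(5) + 9*log(2).

-3*log(5) + 9*log(2)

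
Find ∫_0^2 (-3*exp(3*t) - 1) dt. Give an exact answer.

-exp(6) - 1

An antiderivative is F(t) = -exp(3*t) - t.
Then F(2) - F(0) = (-exp(6) - 2) - (-1) = -exp(6) - 1.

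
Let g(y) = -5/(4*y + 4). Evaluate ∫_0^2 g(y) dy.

-5*log(3)/4

An antiderivative is F(y) = -5*log(4*y + 4)/4.
Then F(2) - F(0) = (-5*log(12)/4) - (-5*log(2)/2) = -5*log(3)/4.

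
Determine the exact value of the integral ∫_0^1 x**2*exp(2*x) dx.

Integrate by parts twice (u = x^2, dv = exp(2*x) dx).
An antiderivative is F(x) = (2*x**2 - 2*x + 1)*exp(2*x)/4.
Then F(1) - F(0) = (exp(2)/4) - (1/4) = -1/4 + exp(2)/4.

-1/4 + exp(2)/4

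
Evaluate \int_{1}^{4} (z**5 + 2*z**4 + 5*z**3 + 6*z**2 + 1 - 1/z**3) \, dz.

246237/160

By the power rule, an antiderivative is F(z) = z**6/6 + 2*z**5/5 + 5*z**4/4 + 2*z**3 + z + 1/(2*z**2).
Then F(4) - F(1) = (741263/480) - (319/60) = 246237/160.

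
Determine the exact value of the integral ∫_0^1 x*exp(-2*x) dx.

(-3 + exp(2))*exp(-2)/4

Integrate by parts once (u = x, dv = exp(-2*x) dx).
An antiderivative is F(x) = (-2*x - 1)*exp(-2*x)/4.
Then F(1) - F(0) = (-3*exp(-2)/4) - (-1/4) = (-3 + exp(2))*exp(-2)/4.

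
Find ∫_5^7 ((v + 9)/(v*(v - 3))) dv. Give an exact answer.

Factor the denominator: v**2 - 3*v = v(v - 3).
Partial fractions: (v + 9)/(v*(v - 3)) = -3/v + 4/(v - 3).
An antiderivative is F(v) = -3*log(v) + 4*log(v - 3).
Then F(7) - F(5) = (-3*log(7) + 8*log(2)) - (-3*log(5) + 4*log(2)) = -3*log(7) + 4*log(2) + 3*log(5).

-3*log(7) + 4*log(2) + 3*log(5)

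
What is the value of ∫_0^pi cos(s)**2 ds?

Use the identity cos^2(s) = (1 + cos(2*s))/2.
An antiderivative is F(s) = s/2 + sin(2*s)/4.
Then F(pi) - F(0) = (pi/2) - (0) = pi/2.

pi/2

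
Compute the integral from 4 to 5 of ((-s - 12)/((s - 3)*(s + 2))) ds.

-5*log(2) - 2*log(3) + 2*log(7)

Factor the denominator: s**2 - s - 6 = (s + 2)(s - 3).
Partial fractions: (-s - 12)/((s - 3)*(s + 2)) = 2/(s + 2) - 3/(s - 3).
An antiderivative is F(s) = -3*log(s - 3) + 2*log(s + 2).
Then F(5) - F(4) = (log(49/8)) - (log(36)) = -5*log(2) - 2*log(3) + 2*log(7).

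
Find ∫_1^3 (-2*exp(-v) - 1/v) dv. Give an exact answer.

-log(3) - 2*exp(-1) + 2*exp(-3)

An antiderivative is F(v) = -log(v) + 2*exp(-v).
Then F(3) - F(1) = (-log(3) + 2*exp(-3)) - (2*exp(-1)) = -log(3) - 2*exp(-1) + 2*exp(-3).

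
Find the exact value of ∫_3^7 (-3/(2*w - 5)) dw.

An antiderivative is F(w) = -3*log(2*w - 5)/2.
Then F(7) - F(3) = (-log(27)) - (0) = -log(27).

-log(27)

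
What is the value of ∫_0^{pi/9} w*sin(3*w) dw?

Integrate by parts once (u = w, dv = sin(3*w) dw).
An antiderivative is F(w) = -w*cos(3*w)/3 + sin(3*w)/9.
Then F(pi/9) - F(0) = (-pi/54 + sqrt(3)/18) - (0) = -pi/54 + sqrt(3)/18.

-pi/54 + sqrt(3)/18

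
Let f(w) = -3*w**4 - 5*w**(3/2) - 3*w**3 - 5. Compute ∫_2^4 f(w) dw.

-4246/5 + 8*sqrt(2)

By the power rule, an antiderivative is F(w) = -2*w**(5/2) - 3*w**5/5 - 3*w**4/4 - 5*w.
Then F(4) - F(2) = (-4452/5) - (-206/5 - 8*sqrt(2)) = -4246/5 + 8*sqrt(2).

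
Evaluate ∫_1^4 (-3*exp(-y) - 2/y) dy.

-4*log(2) - 3*exp(-1) + 3*exp(-4)

An antiderivative is F(y) = -2*log(y) + 3*exp(-y).
Then F(4) - F(1) = (-4*log(2) + 3*exp(-4)) - (3*exp(-1)) = -4*log(2) - 3*exp(-1) + 3*exp(-4).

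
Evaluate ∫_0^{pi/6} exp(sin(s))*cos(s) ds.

-1 + exp(1/2)

Let u = sin(s), so du = cos(s) ds. When s = 0, u = 0; when s = pi/6, u = 1/2.
The integral becomes ∫ exp(u) du from 0 to 1/2, with antiderivative exp(u).
Back in s: F(s) = exp(sin(s)).
Then F(pi/6) - F(0) = (exp(1/2)) - (1) = -1 + exp(1/2).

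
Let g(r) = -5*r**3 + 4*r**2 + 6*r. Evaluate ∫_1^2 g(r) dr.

-5/12

By the power rule, an antiderivative is F(r) = -5*r**4/4 + 4*r**3/3 + 3*r**2.
Then F(2) - F(1) = (8/3) - (37/12) = -5/12.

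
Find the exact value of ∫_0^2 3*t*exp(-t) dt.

Integrate by parts once (u = t, dv = 3*exp(-t) dt).
An antiderivative is F(t) = (-3*t - 3)*exp(-t).
Then F(2) - F(0) = (-9*exp(-2)) - (-3) = 3 - 9*exp(-2).

3 - 9*exp(-2)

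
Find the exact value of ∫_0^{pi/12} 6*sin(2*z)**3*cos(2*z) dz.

3/64

Let u = sin(2*z), so du = 2*cos(2*z) dz. When z = 0, u = 0; when z = pi/12, u = 1/2.
The integral becomes 3·∫ u**3 du from 0 to 1/2, with antiderivative 3*u**4/4.
Back in z: F(z) = 3*sin(2*z)**4/4.
Then F(pi/12) - F(0) = (3/64) - (0) = 3/64.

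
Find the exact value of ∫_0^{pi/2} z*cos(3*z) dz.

-pi/6 - 1/9

Integrate by parts once (u = z, dv = cos(3*z) dz).
An antiderivative is F(z) = z*sin(3*z)/3 + cos(3*z)/9.
Then F(pi/2) - F(0) = (-pi/6) - (1/9) = -pi/6 - 1/9.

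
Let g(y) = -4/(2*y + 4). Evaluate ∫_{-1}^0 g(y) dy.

An antiderivative is F(y) = -2*log(2*y + 4).
Then F(0) - F(-1) = (-log(16)) - (-log(4)) = -log(4).

-log(4)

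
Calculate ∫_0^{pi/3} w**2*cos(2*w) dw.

-pi/12 - sqrt(3)/8 + sqrt(3)*pi**2/36

Integrate by parts twice (u = w^2, dv = cos(2*w) dw).
An antiderivative is F(w) = w**2*sin(2*w)/2 + w*cos(2*w)/2 - sin(2*w)/4.
Then F(pi/3) - F(0) = (-pi/12 - sqrt(3)/8 + sqrt(3)*pi**2/36) - (0) = -pi/12 - sqrt(3)/8 + sqrt(3)*pi**2/36.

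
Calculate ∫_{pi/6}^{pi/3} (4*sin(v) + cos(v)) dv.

An antiderivative is F(v) = sin(v) - 4*cos(v).
Then F(pi/3) - F(pi/6) = (-2 + sqrt(3)/2) - (1/2 - 2*sqrt(3)) = -5/2 + 5*sqrt(3)/2.

-5/2 + 5*sqrt(3)/2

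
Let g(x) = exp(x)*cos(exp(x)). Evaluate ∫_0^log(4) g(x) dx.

-sin(1) + sin(4)

Let u = exp(x), so du = exp(x) dx. When x = 0, u = 1; when x = log(4), u = 4.
The integral becomes ∫ cos(u) du from 1 to 4, with antiderivative sin(u).
Back in x: F(x) = sin(exp(x)).
Then F(log(4)) - F(0) = (sin(4)) - (sin(1)) = -sin(1) + sin(4).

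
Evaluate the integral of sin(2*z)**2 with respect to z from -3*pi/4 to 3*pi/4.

3*pi/4

Use the identity sin^2(2*z) = (1 - cos(4*z))/2.
An antiderivative is F(z) = z/2 - sin(4*z)/8.
Then F(3*pi/4) - F(-3*pi/4) = (3*pi/8) - (-3*pi/8) = 3*pi/4.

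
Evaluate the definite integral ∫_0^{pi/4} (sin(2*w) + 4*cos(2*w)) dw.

An antiderivative is F(w) = 2*sin(2*w) - cos(2*w)/2.
Then F(pi/4) - F(0) = (2) - (-1/2) = 5/2.

5/2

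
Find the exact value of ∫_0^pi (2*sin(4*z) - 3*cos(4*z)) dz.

An antiderivative is F(z) = -3*sin(4*z)/4 - cos(4*z)/2.
Then F(pi) - F(0) = (-1/2) - (-1/2) = 0.

0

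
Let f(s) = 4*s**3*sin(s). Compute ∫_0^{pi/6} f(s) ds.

-12 - sqrt(3)*pi**3/108 + pi**2/6 + 2*sqrt(3)*pi

Integrate by parts 3 times (u = s^3, dv = 4*sin(s) ds).
An antiderivative is F(s) = -4*s**3*cos(s) + 12*s**2*sin(s) + 24*s*cos(s) - 24*sin(s).
Then F(pi/6) - F(0) = (-12 - sqrt(3)*pi**3/108 + pi**2/6 + 2*sqrt(3)*pi) - (0) = -12 - sqrt(3)*pi**3/108 + pi**2/6 + 2*sqrt(3)*pi.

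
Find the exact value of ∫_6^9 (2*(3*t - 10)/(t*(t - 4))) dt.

Factor the denominator: t**2 - 4*t = t(t - 4).
Partial fractions: 2*(3*t - 10)/(t*(t - 4)) = 5/t + 1/(t - 4).
An antiderivative is F(t) = 5*log(t) + log(t - 4).
Then F(9) - F(6) = (log(5) + 10*log(3)) - (6*log(2) + 5*log(3)) = -6*log(2) + log(5) + 5*log(3).

-6*log(2) + log(5) + 5*log(3)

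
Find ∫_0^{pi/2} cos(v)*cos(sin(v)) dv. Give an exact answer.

Let u = sin(v), so du = cos(v) dv. When v = 0, u = 0; when v = pi/2, u = 1.
The integral becomes ∫ cos(u) du from 0 to 1, with antiderivative sin(u).
Back in v: F(v) = sin(sin(v)).
Then F(pi/2) - F(0) = (sin(1)) - (0) = sin(1).

sin(1)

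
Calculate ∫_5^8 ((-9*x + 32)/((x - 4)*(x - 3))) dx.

-5*log(5) - 3*log(2)

Factor the denominator: x**2 - 7*x + 12 = (x - 3)(x - 4).
Partial fractions: (-9*x + 32)/((x - 4)*(x - 3)) = -5/(x - 3) - 4/(x - 4).
An antiderivative is F(x) = -4*log(x - 4) - 5*log(x - 3).
Then F(8) - F(5) = (-5*log(5) - 8*log(2)) - (-log(32)) = -5*log(5) - 3*log(2).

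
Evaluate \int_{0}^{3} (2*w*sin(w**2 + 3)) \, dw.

Let u = w**2 + 3, so du = 2*w dw. When w = 0, u = 3; when w = 3, u = 12.
The integral becomes ∫ sin(u) du from 3 to 12, with antiderivative -cos(u).
Back in w: F(w) = -cos(w**2 + 3).
Then F(3) - F(0) = (-cos(12)) - (-cos(3)) = cos(3) - cos(12).

cos(3) - cos(12)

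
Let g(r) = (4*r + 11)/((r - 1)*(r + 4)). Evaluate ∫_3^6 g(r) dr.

-log(7) - 2*log(2) + 4*log(5)

Factor the denominator: r**2 + 3*r - 4 = (r + 4)(r - 1).
Partial fractions: (4*r + 11)/((r - 1)*(r + 4)) = 1/(r + 4) + 3/(r - 1).
An antiderivative is F(r) = 3*log(r - 1) + log(r + 4).
Then F(6) - F(3) = (log(2) + 4*log(5)) - (log(56)) = -log(7) - 2*log(2) + 4*log(5).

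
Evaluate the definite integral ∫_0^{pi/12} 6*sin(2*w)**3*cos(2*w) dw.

3/64

Let u = sin(2*w), so du = 2*cos(2*w) dw. When w = 0, u = 0; when w = pi/12, u = 1/2.
The integral becomes 3·∫ u**3 du from 0 to 1/2, with antiderivative 3*u**4/4.
Back in w: F(w) = 3*sin(2*w)**4/4.
Then F(pi/12) - F(0) = (3/64) - (0) = 3/64.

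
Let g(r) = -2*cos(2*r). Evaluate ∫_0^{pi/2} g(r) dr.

0

An antiderivative is F(r) = -sin(2*r).
Then F(pi/2) - F(0) = (0) - (0) = 0.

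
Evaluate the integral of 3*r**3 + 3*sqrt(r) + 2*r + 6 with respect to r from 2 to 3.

-4*sqrt(2) + 6*sqrt(3) + 239/4

By the power rule, an antiderivative is F(r) = 3*r**4/4 + 2*r**(3/2) + r**2 + 6*r.
Then F(3) - F(2) = (6*sqrt(3) + 351/4) - (4*sqrt(2) + 28) = -4*sqrt(2) + 6*sqrt(3) + 239/4.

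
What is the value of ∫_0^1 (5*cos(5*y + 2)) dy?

Let u = 5*y + 2, so du = 5 dy. When y = 0, u = 2; when y = 1, u = 7.
The integral becomes ∫ cos(u) du from 2 to 7, with antiderivative sin(u).
Back in y: F(y) = sin(5*y + 2).
Then F(1) - F(0) = (sin(7)) - (sin(2)) = -sin(2) + sin(7).

-sin(2) + sin(7)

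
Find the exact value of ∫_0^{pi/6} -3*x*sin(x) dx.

-3/2 + sqrt(3)*pi/4

Integrate by parts once (u = x, dv = -3*sin(x) dx).
An antiderivative is F(x) = 3*x*cos(x) - 3*sin(x).
Then F(pi/6) - F(0) = (-3/2 + sqrt(3)*pi/4) - (0) = -3/2 + sqrt(3)*pi/4.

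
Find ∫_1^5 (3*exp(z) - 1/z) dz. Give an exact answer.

-3*exp(1) - log(5) + 3*exp(5)

An antiderivative is F(z) = 3*exp(z) - log(z).
Then F(5) - F(1) = (-log(5) + 3*exp(5)) - (3*exp(1)) = -3*exp(1) - log(5) + 3*exp(5).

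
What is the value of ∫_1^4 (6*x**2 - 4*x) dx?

By the power rule, an antiderivative is F(x) = 2*x**3 - 2*x**2.
Then F(4) - F(1) = (96) - (0) = 96.

96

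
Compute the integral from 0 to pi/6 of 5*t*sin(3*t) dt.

5/9

Integrate by parts once (u = t, dv = 5*sin(3*t) dt).
An antiderivative is F(t) = -5*t*cos(3*t)/3 + 5*sin(3*t)/9.
Then F(pi/6) - F(0) = (5/9) - (0) = 5/9.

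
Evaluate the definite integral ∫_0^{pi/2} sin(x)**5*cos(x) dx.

Let u = sin(x), so du = cos(x) dx. When x = 0, u = 0; when x = pi/2, u = 1.
The integral becomes ∫ u**5 du from 0 to 1, with antiderivative u**6/6.
Back in x: F(x) = sin(x)**6/6.
Then F(pi/2) - F(0) = (1/6) - (0) = 1/6.

1/6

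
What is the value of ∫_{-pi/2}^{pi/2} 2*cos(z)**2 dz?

Use the identity cos^2(z) = (1 + cos(2*z))/2.
An antiderivative is F(z) = z + sin(2*z)/2.
Then F(pi/2) - F(-pi/2) = (pi/2) - (-pi/2) = pi.

pi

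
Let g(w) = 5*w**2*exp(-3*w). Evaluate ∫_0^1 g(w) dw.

10/27 - 85*exp(-3)/27

Integrate by parts twice (u = w^2, dv = 5*exp(-3*w) dw).
An antiderivative is F(w) = (-45*w**2 - 30*w - 10)*exp(-3*w)/27.
Then F(1) - F(0) = (-85*exp(-3)/27) - (-10/27) = 10/27 - 85*exp(-3)/27.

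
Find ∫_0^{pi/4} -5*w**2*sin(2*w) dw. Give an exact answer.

5/4 - 5*pi/8

Integrate by parts twice (u = w^2, dv = -5*sin(2*w) dw).
An antiderivative is F(w) = 5*w**2*cos(2*w)/2 - 5*w*sin(2*w)/2 - 5*cos(2*w)/4.
Then F(pi/4) - F(0) = (-5*pi/8) - (-5/4) = 5/4 - 5*pi/8.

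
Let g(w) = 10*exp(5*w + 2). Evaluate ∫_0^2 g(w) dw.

-2*(1 - exp(10))*exp(2)

Let u = 5*w + 2, so du = 5 dw. When w = 0, u = 2; when w = 2, u = 12.
The integral becomes 2·∫ exp(u) du from 2 to 12, with antiderivative 2*exp(u).
Back in w: F(w) = 2*exp(5*w + 2).
Then F(2) - F(0) = (2*exp(12)) - (2*exp(2)) = -2*(1 - exp(10))*exp(2).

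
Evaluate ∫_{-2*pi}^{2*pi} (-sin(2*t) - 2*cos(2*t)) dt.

An antiderivative is F(t) = -sin(2*t) + cos(2*t)/2.
Then F(2*pi) - F(-2*pi) = (1/2) - (1/2) = 0.

0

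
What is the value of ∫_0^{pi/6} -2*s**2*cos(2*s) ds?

Integrate by parts twice (u = s^2, dv = -2*cos(2*s) ds).
An antiderivative is F(s) = -s**2*sin(2*s) - s*cos(2*s) + sin(2*s)/2.
Then F(pi/6) - F(0) = (-pi/12 - sqrt(3)*pi**2/72 + sqrt(3)/4) - (0) = -pi/12 - sqrt(3)*pi**2/72 + sqrt(3)/4.

-pi/12 - sqrt(3)*pi**2/72 + sqrt(3)/4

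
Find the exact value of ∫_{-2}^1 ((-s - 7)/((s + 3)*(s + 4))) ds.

Factor the denominator: s**2 + 7*s + 12 = (s + 4)(s + 3).
Partial fractions: (-s - 7)/((s + 3)*(s + 4)) = 3/(s + 4) - 4/(s + 3).
An antiderivative is F(s) = -4*log(s + 3) + 3*log(s + 4).
Then F(1) - F(-2) = (-8*log(2) + 3*log(5)) - (log(8)) = -11*log(2) + 3*log(5).

-11*log(2) + 3*log(5)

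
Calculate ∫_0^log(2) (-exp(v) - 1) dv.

-1 - log(2)

An antiderivative is F(v) = -v - exp(v).
Then F(log(2)) - F(0) = (-2 - log(2)) - (-1) = -1 - log(2).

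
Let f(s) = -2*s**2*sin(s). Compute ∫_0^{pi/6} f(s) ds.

-2*sqrt(3) - pi/3 + sqrt(3)*pi**2/36 + 4

Integrate by parts twice (u = s^2, dv = -2*sin(s) ds).
An antiderivative is F(s) = 2*s**2*cos(s) - 4*s*sin(s) - 4*cos(s).
Then F(pi/6) - F(0) = (-2*sqrt(3) - pi/3 + sqrt(3)*pi**2/36) - (-4) = -2*sqrt(3) - pi/3 + sqrt(3)*pi**2/36 + 4.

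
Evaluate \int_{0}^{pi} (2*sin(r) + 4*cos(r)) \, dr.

An antiderivative is F(r) = 4*sin(r) - 2*cos(r).
Then F(pi) - F(0) = (2) - (-2) = 4.

4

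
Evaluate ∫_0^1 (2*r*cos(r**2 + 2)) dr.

Let u = r**2 + 2, so du = 2*r dr. When r = 0, u = 2; when r = 1, u = 3.
The integral becomes ∫ cos(u) du from 2 to 3, with antiderivative sin(u).
Back in r: F(r) = sin(r**2 + 2).
Then F(1) - F(0) = (sin(3)) - (sin(2)) = -sin(2) + sin(3).

-sin(2) + sin(3)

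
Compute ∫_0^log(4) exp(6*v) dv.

1365/2

Let u = exp(v), so du = exp(v) dv. When v = 0, u = 1; when v = log(4), u = 4.
The integral becomes ∫ u**5 du from 1 to 4, with antiderivative u**6/6.
Back in v: F(v) = exp(6*v)/6.
Then F(log(4)) - F(0) = (2048/3) - (1/6) = 1365/2.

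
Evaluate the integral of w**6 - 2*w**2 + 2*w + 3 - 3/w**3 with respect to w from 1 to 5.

By the power rule, an antiderivative is F(w) = w**7/7 - 2*w**3/3 + w**2 + 3*w + 3/(2*w**2).
Then F(5) - F(1) = (11673313/1050) - (209/42) = 5834044/525.

5834044/525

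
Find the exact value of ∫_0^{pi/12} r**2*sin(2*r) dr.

Integrate by parts twice (u = r^2, dv = sin(2*r) dr).
An antiderivative is F(r) = -r**2*cos(2*r)/2 + r*sin(2*r)/2 + cos(2*r)/4.
Then F(pi/12) - F(0) = (-sqrt(3)*pi**2/576 + pi/48 + sqrt(3)/8) - (1/4) = -1/4 - sqrt(3)*pi**2/576 + pi/48 + sqrt(3)/8.

-1/4 - sqrt(3)*pi**2/576 + pi/48 + sqrt(3)/8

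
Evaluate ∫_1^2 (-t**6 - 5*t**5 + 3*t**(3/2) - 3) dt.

-5239/70 + 24*sqrt(2)/5

By the power rule, an antiderivative is F(t) = -t**7/7 - 5*t**6/6 + 6*t**(5/2)/5 - 3*t.
Then F(2) - F(1) = (-1630/21 + 24*sqrt(2)/5) - (-583/210) = -5239/70 + 24*sqrt(2)/5.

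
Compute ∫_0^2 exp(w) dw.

-1 + exp(2)

An antiderivative is F(w) = exp(w).
Then F(2) - F(0) = (exp(2)) - (1) = -1 + exp(2).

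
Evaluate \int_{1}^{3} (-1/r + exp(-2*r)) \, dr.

An antiderivative is F(r) = -log(r) - exp(-2*r)/2.
Then F(3) - F(1) = (-log(3) - exp(-6)/2) - (-exp(-2)/2) = -log(3) - exp(-6)/2 + exp(-2)/2.

-log(3) - exp(-6)/2 + exp(-2)/2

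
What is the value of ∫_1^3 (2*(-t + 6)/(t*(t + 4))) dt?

Factor the denominator: t**2 + 4*t = (t + 4)t.
Partial fractions: 2*(-t + 6)/(t*(t + 4)) = -5/(t + 4) + 3/t.
An antiderivative is F(t) = 3*log(t) - 5*log(t + 4).
Then F(3) - F(1) = (-5*log(7) + 3*log(3)) - (-5*log(5)) = -5*log(7) + 3*log(3) + 5*log(5).

-5*log(7) + 3*log(3) + 5*log(5)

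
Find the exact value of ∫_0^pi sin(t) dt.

An antiderivative is F(t) = -cos(t).
Then F(pi) - F(0) = (1) - (-1) = 2.

2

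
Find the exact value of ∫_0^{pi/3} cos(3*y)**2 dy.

pi/6

Use the identity cos^2(3*y) = (1 + cos(6*y))/2.
An antiderivative is F(y) = y/2 + sin(6*y)/12.
Then F(pi/3) - F(0) = (pi/6) - (0) = pi/6.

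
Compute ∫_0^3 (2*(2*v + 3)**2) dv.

Let u = 2*v + 3, so du = 2 dv. When v = 0, u = 3; when v = 3, u = 9.
The integral becomes ∫ u**2 du from 3 to 9, with antiderivative u**3/3.
Back in v: F(v) = (2*v + 3)**3/3.
Then F(3) - F(0) = (243) - (9) = 234.

234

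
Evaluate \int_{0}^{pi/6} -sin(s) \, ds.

-1 + sqrt(3)/2

An antiderivative is F(s) = cos(s).
Then F(pi/6) - F(0) = (sqrt(3)/2) - (1) = -1 + sqrt(3)/2.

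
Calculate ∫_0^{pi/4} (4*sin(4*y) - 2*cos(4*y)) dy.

2

An antiderivative is F(y) = -sin(4*y)/2 - cos(4*y).
Then F(pi/4) - F(0) = (1) - (-1) = 2.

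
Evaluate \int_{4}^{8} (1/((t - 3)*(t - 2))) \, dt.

Factor the denominator: t**2 - 5*t + 6 = (t - 2)(t - 3).
Partial fractions: 1/((t - 3)*(t - 2)) = -1/(t - 2) + 1/(t - 3).
An antiderivative is F(t) = log(t - 3) - log(t - 2).
Then F(8) - F(4) = (log(5/6)) - (-log(2)) = log(5/3).

log(5/3)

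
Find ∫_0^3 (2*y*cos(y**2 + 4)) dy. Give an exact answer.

Let u = y**2 + 4, so du = 2*y dy. When y = 0, u = 4; when y = 3, u = 13.
The integral becomes ∫ cos(u) du from 4 to 13, with antiderivative sin(u).
Back in y: F(y) = sin(y**2 + 4).
Then F(3) - F(0) = (sin(13)) - (sin(4)) = sin(13) - sin(4).

sin(13) - sin(4)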